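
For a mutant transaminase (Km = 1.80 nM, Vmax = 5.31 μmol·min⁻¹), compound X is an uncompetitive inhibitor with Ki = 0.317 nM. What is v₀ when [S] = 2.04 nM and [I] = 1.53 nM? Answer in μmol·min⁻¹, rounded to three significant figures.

α = 1 + [I]/Ki = 1 + 1.53/0.317 = 5.826.
For an uncompetitive inhibitor, both parameters are divided by α, giving Vmax/α and Km/α: Km,app = 0.309 nM, Vmax,app = 0.911 μmol·min⁻¹.
v = Vmax,app·[S]/(Km,app + [S]) = 0.911 × 2.04/(0.309 + 2.04) = 0.791 μmol·min⁻¹.

0.791 μmol·min⁻¹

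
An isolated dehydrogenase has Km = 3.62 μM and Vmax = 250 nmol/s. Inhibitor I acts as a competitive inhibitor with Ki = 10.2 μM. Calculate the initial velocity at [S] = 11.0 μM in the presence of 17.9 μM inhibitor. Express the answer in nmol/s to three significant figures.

With α = 1 + [I]/Ki = 1 + 17.9/10.2 = 2.755, the competitive rate law is v = Vmax[S] / (αKm + [S]).
v = 250×11.0 / (2.755×3.62 + 11.0) = 2750/20.97 = 131 nmol/s.

131 nmol/s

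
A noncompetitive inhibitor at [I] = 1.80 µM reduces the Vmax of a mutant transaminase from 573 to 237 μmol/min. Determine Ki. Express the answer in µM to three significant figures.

Noncompetitive: Vmax,app = Vmax/α with α = 1 + [I]/Ki.
α = Vmax/Vmax,app = 573/237 = 2.418.
Ki = [I]/(α − 1) = 1.80/1.418 = 1.27 µM.

1.27 µM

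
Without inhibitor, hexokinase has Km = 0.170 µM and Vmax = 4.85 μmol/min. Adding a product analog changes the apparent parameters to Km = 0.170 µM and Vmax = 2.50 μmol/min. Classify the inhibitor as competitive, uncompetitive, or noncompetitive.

Vmax decreases (4.85 → 2.50 μmol/min) while Km is unchanged — pure noncompetitive inhibition.

noncompetitive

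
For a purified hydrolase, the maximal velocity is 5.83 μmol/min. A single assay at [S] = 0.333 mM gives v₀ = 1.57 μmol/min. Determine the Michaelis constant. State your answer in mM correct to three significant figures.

0.904 mM

v/Vmax = 1.57/5.83 = 0.2693 = [S]/(Km+[S]).
So Km + [S] = [S]/0.2693 = 1.237 mM, giving Km = 1.237 − 0.333 = 0.904 mM.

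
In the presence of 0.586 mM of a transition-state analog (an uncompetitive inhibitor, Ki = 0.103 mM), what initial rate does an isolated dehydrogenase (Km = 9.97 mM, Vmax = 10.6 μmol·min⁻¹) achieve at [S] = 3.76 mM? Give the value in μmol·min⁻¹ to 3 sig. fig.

1.13 μmol·min⁻¹

With α = 1 + [I]/Ki = 1 + 0.586/0.103 = 6.689, the uncompetitive rate law is v = (Vmax/α)·[S] / (Km/α + [S]).
v = (10.6/6.689)×3.76 / (9.97/6.689 + 3.76) = 5.958/5.250 = 1.13 μmol·min⁻¹.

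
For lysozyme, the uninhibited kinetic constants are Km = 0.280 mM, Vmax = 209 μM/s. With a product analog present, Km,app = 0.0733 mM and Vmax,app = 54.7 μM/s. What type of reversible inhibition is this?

uncompetitive

Both Km and Vmax decrease by the same factor (~3.82-fold) — characteristic of uncompetitive inhibition.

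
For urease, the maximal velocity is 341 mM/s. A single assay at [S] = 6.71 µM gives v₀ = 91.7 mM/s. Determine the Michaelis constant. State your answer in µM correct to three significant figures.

18.2 µM

v/Vmax = 91.7/341 = 0.2689 = [S]/(Km+[S]).
So Km + [S] = [S]/0.2689 = 24.95 µM, giving Km = 24.95 − 6.71 = 18.2 µM.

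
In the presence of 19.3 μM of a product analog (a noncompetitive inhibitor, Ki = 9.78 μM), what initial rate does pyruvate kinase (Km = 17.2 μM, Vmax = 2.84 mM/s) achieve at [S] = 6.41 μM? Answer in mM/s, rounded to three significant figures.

0.259 mM/s

α = 1 + [I]/Ki = 1 + 19.3/9.78 = 2.973.
For a noncompetitive inhibitor, Vmax is reduced to Vmax/α while Km is unchanged: Km,app = 17.2 μM, Vmax,app = 0.955 mM/s.
v = Vmax,app·[S]/(Km,app + [S]) = 0.955 × 6.41/(17.2 + 6.41) = 0.259 mM/s.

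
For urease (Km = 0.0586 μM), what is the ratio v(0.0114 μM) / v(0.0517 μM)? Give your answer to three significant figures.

Since Vmax cancels, v₂/v₁ = [S]₂(Km+[S]₁) / [S]₁(Km+[S]₂).
= 0.0114×(0.0586+0.0517) / (0.0517×(0.0586+0.0114)) = 0.001257/0.003619 = 0.347.

0.347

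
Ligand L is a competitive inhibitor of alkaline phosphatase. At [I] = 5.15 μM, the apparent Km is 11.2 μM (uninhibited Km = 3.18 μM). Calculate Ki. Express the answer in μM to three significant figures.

Competitive: Km,app = α·Km with α = 1 + [I]/Ki.
α = Km,app/Km = 11.2/3.18 = 3.522.
Ki = [I]/(α − 1) = 5.15/2.522 = 2.04 μM.

2.04 μM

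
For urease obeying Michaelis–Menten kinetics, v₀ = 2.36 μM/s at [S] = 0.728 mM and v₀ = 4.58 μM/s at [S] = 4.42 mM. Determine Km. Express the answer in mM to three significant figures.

1.01 mM

From v = Vmax[S]/(Km+[S]), each point gives Vmax = v(Km+[S])/[S].
Equating: 2.36(Km+0.728)/0.728 = 4.58(Km+4.42)/4.42.
3.242·Km + 2.36 = 1.036·Km + 4.58, so (3.242 − 1.036)·Km = 4.58 − 2.36.
Km = 2.220/2.206 = 1.01 mM; then Vmax = 2.36(1.01+0.728)/0.728 = 5.62 μM/s.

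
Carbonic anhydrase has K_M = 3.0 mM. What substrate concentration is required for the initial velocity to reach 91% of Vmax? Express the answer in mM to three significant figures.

v/Vmax = [S]/(Km+[S]) = 0.91, so [S] = Km·0.91/(1 − 0.91) = 3.0 × 10.11.
[S] = 30.3 mM.

30.3 mM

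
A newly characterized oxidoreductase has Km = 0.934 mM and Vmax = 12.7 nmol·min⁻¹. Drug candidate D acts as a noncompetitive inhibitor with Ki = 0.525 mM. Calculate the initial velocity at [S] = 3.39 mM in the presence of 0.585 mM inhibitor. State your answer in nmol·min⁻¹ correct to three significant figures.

4.71 nmol·min⁻¹

With α = 1 + [I]/Ki = 1 + 0.585/0.525 = 2.114, the noncompetitive rate law is v = (Vmax/α)·[S] / (Km + [S]).
v = (12.7/2.114)×3.39 / (0.934 + 3.39) = 20.36/4.324 = 4.71 nmol·min⁻¹.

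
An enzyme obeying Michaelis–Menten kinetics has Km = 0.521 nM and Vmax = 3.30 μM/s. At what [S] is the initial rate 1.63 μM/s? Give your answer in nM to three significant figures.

0.509 nM

Rearranging v = Vmax[S]/(Km+[S]) gives [S] = Km·v/(Vmax − v).
[S] = 0.521 × 1.63 / (3.30 − 1.63) = 0.8492/1.670 = 0.509 nM.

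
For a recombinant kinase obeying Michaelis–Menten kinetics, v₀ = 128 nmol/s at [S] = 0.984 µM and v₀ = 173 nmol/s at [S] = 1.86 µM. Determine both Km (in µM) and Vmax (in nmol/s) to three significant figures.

From v = Vmax[S]/(Km+[S]), each point gives Vmax = v(Km+[S])/[S].
Equating: 128(Km+0.984)/0.984 = 173(Km+1.86)/1.86.
130.1·Km + 128 = 93.01·Km + 173, so (130.1 − 93.01)·Km = 173 − 128.
Km = 45.00/37.07 = 1.21 µM; then Vmax = 128(1.21+0.984)/0.984 = 286 nmol/s.

Km = 1.21 µM; Vmax = 286 nmol/s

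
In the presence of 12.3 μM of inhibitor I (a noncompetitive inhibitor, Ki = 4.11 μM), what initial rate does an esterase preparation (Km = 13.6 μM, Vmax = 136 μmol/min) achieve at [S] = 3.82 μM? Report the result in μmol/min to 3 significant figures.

α = 1 + [I]/Ki = 1 + 12.3/4.11 = 3.993.
For a noncompetitive inhibitor, Vmax is reduced to Vmax/α while Km is unchanged: Km,app = 13.6 μM, Vmax,app = 34.1 μmol/min.
v = Vmax,app·[S]/(Km,app + [S]) = 34.1 × 3.82/(13.6 + 3.82) = 7.47 μmol/min.

7.47 μmol/min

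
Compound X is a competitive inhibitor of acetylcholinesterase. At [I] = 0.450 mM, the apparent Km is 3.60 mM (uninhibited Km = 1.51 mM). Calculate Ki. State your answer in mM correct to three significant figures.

0.325 mM

Competitive: Km,app = α·Km with α = 1 + [I]/Ki.
α = Km,app/Km = 3.60/1.51 = 2.384.
Since α = 1 + [I]/Ki, [I]/Ki = 2.384 − 1 = 1.384 and Ki = 0.450/1.384 = 0.325 mM.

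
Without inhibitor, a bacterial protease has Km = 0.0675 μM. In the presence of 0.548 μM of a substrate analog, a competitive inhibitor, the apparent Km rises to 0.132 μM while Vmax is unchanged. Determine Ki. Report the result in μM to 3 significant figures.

Competitive: Km,app = α·Km with α = 1 + [I]/Ki.
α = Km,app/Km = 0.132/0.0675 = 1.956.
Since α = 1 + [I]/Ki, [I]/Ki = 1.956 − 1 = 0.9556 and Ki = 0.548/0.9556 = 0.573 μM.

0.573 μM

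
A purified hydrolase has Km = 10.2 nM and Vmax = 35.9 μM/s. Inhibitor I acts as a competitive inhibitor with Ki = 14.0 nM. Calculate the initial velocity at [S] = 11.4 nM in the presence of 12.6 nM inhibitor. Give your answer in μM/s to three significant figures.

α = 1 + [I]/Ki = 1 + 12.6/14.0 = 1.900.
For a competitive inhibitor, Vmax is unchanged and the apparent Km becomes α·Km: Km,app = 19.4 nM, Vmax,app = 35.9 μM/s.
v = Vmax,app·[S]/(Km,app + [S]) = 35.9 × 11.4/(19.4 + 11.4) = 13.3 μM/s.

13.3 μM/s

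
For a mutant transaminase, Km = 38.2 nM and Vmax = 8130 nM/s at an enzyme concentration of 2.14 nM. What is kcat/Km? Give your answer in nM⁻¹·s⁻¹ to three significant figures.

99.5 nM⁻¹·s⁻¹

kcat = Vmax/[E]total = 8130/2.14 = 3800 s⁻¹.
kcat/Km = 3800/38.2 = 99.5 nM⁻¹·s⁻¹.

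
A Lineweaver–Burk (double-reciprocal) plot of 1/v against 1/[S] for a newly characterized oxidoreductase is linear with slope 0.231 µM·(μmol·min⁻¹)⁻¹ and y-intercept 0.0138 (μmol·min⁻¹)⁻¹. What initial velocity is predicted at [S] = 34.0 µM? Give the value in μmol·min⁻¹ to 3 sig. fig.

The y-intercept is 1/Vmax, so Vmax = 1/0.0138 = 72.5 μmol·min⁻¹.
The slope is Km/Vmax, so Km = 0.231 × 72.5 = 16.7 µM.
Then v = 72.5 × 34.0/(16.7 + 34.0) = 48.6 μmol·min⁻¹.

48.6 μmol·min⁻¹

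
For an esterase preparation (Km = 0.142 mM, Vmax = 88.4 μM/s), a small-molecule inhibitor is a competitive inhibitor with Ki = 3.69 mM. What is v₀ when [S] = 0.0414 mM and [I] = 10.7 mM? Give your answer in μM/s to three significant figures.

6.15 μM/s

α = 1 + [I]/Ki = 1 + 10.7/3.69 = 3.900.
For a competitive inhibitor, Vmax is unchanged and the apparent Km becomes α·Km: Km,app = 0.554 mM, Vmax,app = 88.4 μM/s.
v = Vmax,app·[S]/(Km,app + [S]) = 88.4 × 0.0414/(0.554 + 0.0414) = 6.15 μM/s.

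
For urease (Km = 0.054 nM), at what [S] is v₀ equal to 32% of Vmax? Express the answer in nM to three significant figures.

v/Vmax = [S]/(Km+[S]) = 0.32, so [S] = Km·0.32/(1 − 0.32) = 0.054 × 0.4706.
[S] = 0.0254 nM.

0.0254 nM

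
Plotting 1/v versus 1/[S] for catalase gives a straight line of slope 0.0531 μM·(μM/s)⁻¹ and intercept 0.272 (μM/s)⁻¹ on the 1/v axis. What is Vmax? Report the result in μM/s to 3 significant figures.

3.68 μM/s

The y-intercept of a Lineweaver–Burk plot equals 1/Vmax, so Vmax = 1/0.272 = 3.68 μM/s.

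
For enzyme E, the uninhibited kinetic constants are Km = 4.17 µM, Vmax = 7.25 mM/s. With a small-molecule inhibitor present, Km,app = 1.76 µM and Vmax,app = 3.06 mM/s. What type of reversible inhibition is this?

Both Km and Vmax decrease by the same factor (~2.37-fold) — characteristic of uncompetitive inhibition.

uncompetitive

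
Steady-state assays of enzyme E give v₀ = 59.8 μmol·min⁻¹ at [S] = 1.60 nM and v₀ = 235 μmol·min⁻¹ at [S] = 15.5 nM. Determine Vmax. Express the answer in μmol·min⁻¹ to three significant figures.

From v = Vmax[S]/(Km+[S]), each point gives Vmax = v(Km+[S])/[S].
Equating: 59.8(Km+1.60)/1.60 = 235(Km+15.5)/15.5.
37.37·Km + 59.8 = 15.16·Km + 235, so (37.37 − 15.16)·Km = 235 − 59.8.
Km = 175.2/22.21 = 7.89 nM; then Vmax = 59.8(7.89+1.60)/1.60 = 355 μmol·min⁻¹.

355 μmol·min⁻¹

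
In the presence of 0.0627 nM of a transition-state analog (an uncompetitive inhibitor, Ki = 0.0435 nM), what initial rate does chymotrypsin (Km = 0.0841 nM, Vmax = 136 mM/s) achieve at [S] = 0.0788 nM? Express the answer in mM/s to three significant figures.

38.8 mM/s

α = 1 + [I]/Ki = 1 + 0.0627/0.0435 = 2.441.
For an uncompetitive inhibitor, both parameters are divided by α, giving Vmax/α and Km/α: Km,app = 0.0344 nM, Vmax,app = 55.7 mM/s.
v = Vmax,app·[S]/(Km,app + [S]) = 55.7 × 0.0788/(0.0344 + 0.0788) = 38.8 mM/s.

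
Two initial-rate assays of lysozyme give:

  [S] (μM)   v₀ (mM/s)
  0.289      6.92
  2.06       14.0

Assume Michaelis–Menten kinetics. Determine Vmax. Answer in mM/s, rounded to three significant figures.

In reciprocal form, 1/v = (Km/Vmax)·(1/[S]) + 1/Vmax. The two points give (1/[S], 1/v) = (3.460, 0.1445) and (0.4854, 0.07143).
Slope = (0.1445 − 0.07143)/(3.460 − 0.4854) = 0.02457; intercept = 0.1445 − 0.02457×3.460 = 0.05950.
Vmax = 1/intercept = 16.8 mM/s; Km = slope × Vmax = 0.02457 × 16.8 = 0.413 μM.

16.8 mM/s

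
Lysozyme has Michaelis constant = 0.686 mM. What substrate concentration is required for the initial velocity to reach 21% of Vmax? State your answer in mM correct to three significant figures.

0.182 mM

v/Vmax = [S]/(Km+[S]) = 0.21, so [S] = Km·0.21/(1 − 0.21) = 0.686 × 0.2658.
[S] = 0.182 mM.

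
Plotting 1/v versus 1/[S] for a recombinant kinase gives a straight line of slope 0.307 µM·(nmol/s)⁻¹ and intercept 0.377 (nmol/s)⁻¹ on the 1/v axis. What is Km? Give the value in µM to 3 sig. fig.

0.814 µM

y-intercept = 1/Vmax ⇒ Vmax = 2.65 nmol/s; slope = Km/Vmax ⇒ Km = slope × Vmax.
Km = 0.307 × 2.65 = 0.814 µM.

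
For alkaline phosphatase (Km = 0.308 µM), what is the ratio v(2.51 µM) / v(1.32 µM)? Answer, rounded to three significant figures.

1.10

Since Vmax cancels, v₂/v₁ = [S]₂(Km+[S]₁) / [S]₁(Km+[S]₂).
= 2.51×(0.308+1.32) / (1.32×(0.308+2.51)) = 4.086/3.720 = 1.10.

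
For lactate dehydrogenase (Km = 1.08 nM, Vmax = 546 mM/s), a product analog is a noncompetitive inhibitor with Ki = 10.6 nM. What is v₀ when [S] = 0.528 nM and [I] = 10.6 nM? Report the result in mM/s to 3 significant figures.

89.6 mM/s

α = 1 + [I]/Ki = 1 + 10.6/10.6 = 2.000.
For a noncompetitive inhibitor, Vmax is reduced to Vmax/α while Km is unchanged: Km,app = 1.08 nM, Vmax,app = 273 mM/s.
v = Vmax,app·[S]/(Km,app + [S]) = 273 × 0.528/(1.08 + 0.528) = 89.6 mM/s.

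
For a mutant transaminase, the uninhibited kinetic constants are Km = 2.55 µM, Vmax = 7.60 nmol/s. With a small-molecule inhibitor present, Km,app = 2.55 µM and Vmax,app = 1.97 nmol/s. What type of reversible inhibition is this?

noncompetitive

Vmax decreases (7.60 → 1.97 nmol/s) while Km is unchanged — pure noncompetitive inhibition.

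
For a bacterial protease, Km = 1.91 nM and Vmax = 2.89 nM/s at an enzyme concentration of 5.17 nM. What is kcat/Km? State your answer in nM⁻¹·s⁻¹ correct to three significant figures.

kcat = Vmax/[E]total = 2.89/5.17 = 0.559 s⁻¹.
kcat/Km = 0.559/1.91 = 0.293 nM⁻¹·s⁻¹.

0.293 nM⁻¹·s⁻¹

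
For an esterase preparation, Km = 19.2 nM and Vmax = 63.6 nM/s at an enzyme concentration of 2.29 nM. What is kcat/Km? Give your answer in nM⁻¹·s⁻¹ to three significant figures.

1.45 nM⁻¹·s⁻¹

kcat = Vmax/[E]total = 63.6/2.29 = 27.8 s⁻¹.
kcat/Km = 27.8/19.2 = 1.45 nM⁻¹·s⁻¹.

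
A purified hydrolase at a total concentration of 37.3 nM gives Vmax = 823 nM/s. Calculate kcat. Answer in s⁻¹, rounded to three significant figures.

22.1 s⁻¹

kcat = Vmax/[E]total = 823 nM/s / 37.3 nM = 22.1 s⁻¹.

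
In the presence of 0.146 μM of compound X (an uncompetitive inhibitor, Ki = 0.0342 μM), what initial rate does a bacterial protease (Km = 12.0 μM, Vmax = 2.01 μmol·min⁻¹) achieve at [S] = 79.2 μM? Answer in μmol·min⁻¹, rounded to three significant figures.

With α = 1 + [I]/Ki = 1 + 0.146/0.0342 = 5.269, the uncompetitive rate law is v = (Vmax/α)·[S] / (Km/α + [S]).
v = (2.01/5.269)×79.2 / (12.0/5.269 + 79.2) = 30.21/81.48 = 0.371 μmol·min⁻¹.

0.371 μmol·min⁻¹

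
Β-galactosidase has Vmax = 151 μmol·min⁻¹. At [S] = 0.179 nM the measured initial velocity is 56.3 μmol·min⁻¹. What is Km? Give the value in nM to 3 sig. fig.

0.301 nM

v/Vmax = 56.3/151 = 0.3728 = [S]/(Km+[S]).
So Km + [S] = [S]/0.3728 = 0.4801 nM, giving Km = 0.4801 − 0.179 = 0.301 nM.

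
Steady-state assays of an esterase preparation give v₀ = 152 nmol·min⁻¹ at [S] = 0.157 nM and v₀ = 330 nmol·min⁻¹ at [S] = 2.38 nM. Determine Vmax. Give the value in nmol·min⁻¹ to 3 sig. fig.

From v = Vmax[S]/(Km+[S]), each point gives Vmax = v(Km+[S])/[S].
Equating: 152(Km+0.157)/0.157 = 330(Km+2.38)/2.38.
968.2·Km + 152 = 138.7·Km + 330, so (968.2 − 138.7)·Km = 330 − 152.
Km = 178.0/829.5 = 0.215 nM; then Vmax = 152(0.215+0.157)/0.157 = 360 nmol·min⁻¹.

360 nmol·min⁻¹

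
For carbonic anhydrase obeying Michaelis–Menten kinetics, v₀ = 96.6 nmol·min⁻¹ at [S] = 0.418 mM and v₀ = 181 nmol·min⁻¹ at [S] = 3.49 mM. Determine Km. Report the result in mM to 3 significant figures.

In reciprocal form, 1/v = (Km/Vmax)·(1/[S]) + 1/Vmax. The two points give (1/[S], 1/v) = (2.392, 0.01035) and (0.2865, 0.005525).
Slope = (0.01035 − 0.005525)/(2.392 − 0.2865) = 0.002292; intercept = 0.01035 − 0.002292×2.392 = 0.004868.
Vmax = 1/intercept = 205 nmol·min⁻¹; Km = slope × Vmax = 0.002292 × 205 = 0.471 mM.

0.471 mM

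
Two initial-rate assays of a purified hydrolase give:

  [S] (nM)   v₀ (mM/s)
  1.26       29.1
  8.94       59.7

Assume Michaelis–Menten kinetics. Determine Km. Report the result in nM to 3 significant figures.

1.86 nM

From v = Vmax[S]/(Km+[S]), each point gives Vmax = v(Km+[S])/[S].
Equating: 29.1(Km+1.26)/1.26 = 59.7(Km+8.94)/8.94.
23.10·Km + 29.1 = 6.678·Km + 59.7, so (23.10 − 6.678)·Km = 59.7 − 29.1.
Km = 30.60/16.42 = 1.86 nM; then Vmax = 29.1(1.86+1.26)/1.26 = 72.1 mM/s.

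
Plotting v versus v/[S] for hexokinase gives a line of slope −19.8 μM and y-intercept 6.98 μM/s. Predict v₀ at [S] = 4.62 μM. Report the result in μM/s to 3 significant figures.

1.32 μM/s

In the Eadie–Hofstee form v = Vmax − Km·(v/[S]), the slope is −Km and the intercept is Vmax, so Km = 19.8 μM and Vmax = 6.98 μM/s.
v = 6.98 × 4.62/(19.8 + 4.62) = 1.32 μM/s.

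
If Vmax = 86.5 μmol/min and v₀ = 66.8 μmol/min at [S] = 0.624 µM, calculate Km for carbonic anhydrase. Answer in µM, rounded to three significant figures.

v/Vmax = 66.8/86.5 = 0.7723 = [S]/(Km+[S]).
So Km + [S] = [S]/0.7723 = 0.8080 µM, giving Km = 0.8080 − 0.624 = 0.184 µM.

0.184 µM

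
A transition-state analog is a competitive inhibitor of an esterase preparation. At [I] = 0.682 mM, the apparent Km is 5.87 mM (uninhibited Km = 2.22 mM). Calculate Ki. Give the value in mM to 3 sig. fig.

0.415 mM

Competitive: Km,app = α·Km with α = 1 + [I]/Ki.
α = Km,app/Km = 5.87/2.22 = 2.644.
Ki = [I]/(α − 1) = 0.682/1.644 = 0.415 mM.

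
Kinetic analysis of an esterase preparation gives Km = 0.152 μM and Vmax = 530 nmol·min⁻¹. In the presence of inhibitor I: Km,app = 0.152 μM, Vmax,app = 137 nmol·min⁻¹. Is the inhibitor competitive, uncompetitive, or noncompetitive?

Vmax decreases (530 → 137 nmol·min⁻¹) while Km is unchanged — pure noncompetitive inhibition.

noncompetitive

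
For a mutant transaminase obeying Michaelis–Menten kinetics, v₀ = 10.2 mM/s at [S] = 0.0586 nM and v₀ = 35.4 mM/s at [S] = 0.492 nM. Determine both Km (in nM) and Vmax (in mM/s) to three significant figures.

Km = 0.247 nM; Vmax = 53.2 mM/s

In reciprocal form, 1/v = (Km/Vmax)·(1/[S]) + 1/Vmax. The two points give (1/[S], 1/v) = (17.06, 0.09804) and (2.033, 0.02825).
Slope = (0.09804 − 0.02825)/(17.06 − 2.033) = 0.004643; intercept = 0.09804 − 0.004643×17.06 = 0.01881.
Vmax = 1/intercept = 53.2 mM/s; Km = slope × Vmax = 0.004643 × 53.2 = 0.247 nM.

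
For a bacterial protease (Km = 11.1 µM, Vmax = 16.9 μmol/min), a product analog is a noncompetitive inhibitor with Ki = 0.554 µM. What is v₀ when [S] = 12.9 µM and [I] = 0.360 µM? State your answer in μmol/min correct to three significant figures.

5.51 μmol/min

α = 1 + [I]/Ki = 1 + 0.360/0.554 = 1.650.
For a noncompetitive inhibitor, Vmax is reduced to Vmax/α while Km is unchanged: Km,app = 11.1 µM, Vmax,app = 10.2 μmol/min.
v = Vmax,app·[S]/(Km,app + [S]) = 10.2 × 12.9/(11.1 + 12.9) = 5.51 μmol/min.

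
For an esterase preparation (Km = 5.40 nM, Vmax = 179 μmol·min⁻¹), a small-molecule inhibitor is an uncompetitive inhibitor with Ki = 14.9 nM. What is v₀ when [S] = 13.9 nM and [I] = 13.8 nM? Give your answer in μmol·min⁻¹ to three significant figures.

With α = 1 + [I]/Ki = 1 + 13.8/14.9 = 1.926, the uncompetitive rate law is v = (Vmax/α)·[S] / (Km/α + [S]).
v = (179/1.926)×13.9 / (5.40/1.926 + 13.9) = 1292/16.70 = 77.3 μmol·min⁻¹.

77.3 μmol·min⁻¹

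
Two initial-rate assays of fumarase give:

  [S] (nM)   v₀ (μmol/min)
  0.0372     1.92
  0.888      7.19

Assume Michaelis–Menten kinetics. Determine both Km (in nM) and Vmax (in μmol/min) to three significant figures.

From v = Vmax[S]/(Km+[S]), each point gives Vmax = v(Km+[S])/[S].
Equating: 1.92(Km+0.0372)/0.0372 = 7.19(Km+0.888)/0.888.
51.61·Km + 1.92 = 8.097·Km + 7.19, so (51.61 − 8.097)·Km = 7.19 − 1.92.
Km = 5.270/43.52 = 0.121 nM; then Vmax = 1.92(0.121+0.0372)/0.0372 = 8.17 μmol/min.

Km = 0.121 nM; Vmax = 8.17 μmol/min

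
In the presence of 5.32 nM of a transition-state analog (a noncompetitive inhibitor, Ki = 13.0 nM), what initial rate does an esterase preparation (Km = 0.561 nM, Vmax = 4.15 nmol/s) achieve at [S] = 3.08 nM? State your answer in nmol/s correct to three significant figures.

With α = 1 + [I]/Ki = 1 + 5.32/13.0 = 1.409, the noncompetitive rate law is v = (Vmax/α)·[S] / (Km + [S]).
v = (4.15/1.409)×3.08 / (0.561 + 3.08) = 9.070/3.641 = 2.49 nmol/s.

2.49 nmol/s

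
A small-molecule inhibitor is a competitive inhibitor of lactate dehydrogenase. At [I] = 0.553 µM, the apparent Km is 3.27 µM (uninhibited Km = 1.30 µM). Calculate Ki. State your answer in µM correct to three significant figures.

0.365 µM

Competitive: Km,app = α·Km with α = 1 + [I]/Ki.
α = Km,app/Km = 3.27/1.30 = 2.515.
Ki = [I]/(α − 1) = 0.553/1.515 = 0.365 µM.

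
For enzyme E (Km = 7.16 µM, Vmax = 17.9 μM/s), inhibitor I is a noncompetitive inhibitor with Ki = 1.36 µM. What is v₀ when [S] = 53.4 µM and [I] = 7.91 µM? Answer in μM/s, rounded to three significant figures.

2.32 μM/s

With α = 1 + [I]/Ki = 1 + 7.91/1.36 = 6.816, the noncompetitive rate law is v = (Vmax/α)·[S] / (Km + [S]).
v = (17.9/6.816)×53.4 / (7.16 + 53.4) = 140.2/60.56 = 2.32 μM/s.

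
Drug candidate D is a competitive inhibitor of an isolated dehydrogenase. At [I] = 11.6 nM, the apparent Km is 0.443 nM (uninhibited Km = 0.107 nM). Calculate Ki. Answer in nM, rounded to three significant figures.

Competitive: Km,app = α·Km with α = 1 + [I]/Ki.
α = Km,app/Km = 0.443/0.107 = 4.140.
Since α = 1 + [I]/Ki, [I]/Ki = 4.140 − 1 = 3.140 and Ki = 11.6/3.140 = 3.69 nM.

3.69 nM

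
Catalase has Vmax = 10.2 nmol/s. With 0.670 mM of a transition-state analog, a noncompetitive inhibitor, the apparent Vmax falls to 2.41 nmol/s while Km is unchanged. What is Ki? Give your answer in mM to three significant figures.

0.207 mM

Noncompetitive: Vmax,app = Vmax/α with α = 1 + [I]/Ki.
α = Vmax/Vmax,app = 10.2/2.41 = 4.232.
Since α = 1 + [I]/Ki, [I]/Ki = 4.232 − 1 = 3.232 and Ki = 0.670/3.232 = 0.207 mM.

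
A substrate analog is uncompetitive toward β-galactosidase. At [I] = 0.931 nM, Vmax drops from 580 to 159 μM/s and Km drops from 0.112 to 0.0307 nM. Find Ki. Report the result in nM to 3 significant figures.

Uncompetitive: Vmax,app = Vmax/α (and Km,app = Km/α) with α = 1 + [I]/Ki.
α = Vmax/Vmax,app = 580/159 = 3.648.
Ki = [I]/(α − 1) = 0.931/2.648 = 0.352 nM.

0.352 nM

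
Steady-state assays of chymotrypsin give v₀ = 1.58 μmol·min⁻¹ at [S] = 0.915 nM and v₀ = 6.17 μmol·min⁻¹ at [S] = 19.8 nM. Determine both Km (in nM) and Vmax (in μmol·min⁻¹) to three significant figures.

Km = 3.24 nM; Vmax = 7.18 μmol·min⁻¹

In reciprocal form, 1/v = (Km/Vmax)·(1/[S]) + 1/Vmax. The two points give (1/[S], 1/v) = (1.093, 0.6329) and (0.05051, 0.1621).
Slope = (0.6329 − 0.1621)/(1.093 − 0.05051) = 0.4517; intercept = 0.6329 − 0.4517×1.093 = 0.1393.
Vmax = 1/intercept = 7.18 μmol·min⁻¹; Km = slope × Vmax = 0.4517 × 7.18 = 3.24 nM.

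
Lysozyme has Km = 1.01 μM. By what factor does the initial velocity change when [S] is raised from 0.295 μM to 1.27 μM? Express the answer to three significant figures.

The fractional saturations are [S]/(Km+[S]) = 0.295/1.305 = 0.2261 and 1.27/2.280 = 0.5570.
v₂/v₁ is just their ratio: 0.5570/0.2261 = 2.46.

2.46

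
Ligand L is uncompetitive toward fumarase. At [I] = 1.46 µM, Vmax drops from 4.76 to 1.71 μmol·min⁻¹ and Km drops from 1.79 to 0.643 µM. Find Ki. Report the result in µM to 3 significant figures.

Uncompetitive: Vmax,app = Vmax/α (and Km,app = Km/α) with α = 1 + [I]/Ki.
α = Vmax/Vmax,app = 4.76/1.71 = 2.784.
Since α = 1 + [I]/Ki, [I]/Ki = 2.784 − 1 = 1.784 and Ki = 1.46/1.784 = 0.819 µM.

0.819 µM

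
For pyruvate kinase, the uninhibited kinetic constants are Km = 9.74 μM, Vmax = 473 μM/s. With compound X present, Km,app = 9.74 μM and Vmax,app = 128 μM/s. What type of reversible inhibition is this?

noncompetitive

Vmax decreases (473 → 128 μM/s) while Km is unchanged — pure noncompetitive inhibition.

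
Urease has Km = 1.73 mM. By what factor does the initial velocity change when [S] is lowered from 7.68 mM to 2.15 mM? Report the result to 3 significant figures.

0.679

The fractional saturations are [S]/(Km+[S]) = 7.68/9.410 = 0.8162 and 2.15/3.880 = 0.5541.
v₂/v₁ is just their ratio: 0.5541/0.8162 = 0.679.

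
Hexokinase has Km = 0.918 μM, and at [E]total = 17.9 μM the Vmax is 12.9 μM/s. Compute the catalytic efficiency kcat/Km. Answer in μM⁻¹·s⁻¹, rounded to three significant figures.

0.785 μM⁻¹·s⁻¹

kcat = Vmax/[E]total = 12.9/17.9 = 0.721 s⁻¹.
kcat/Km = 0.721/0.918 = 0.785 μM⁻¹·s⁻¹.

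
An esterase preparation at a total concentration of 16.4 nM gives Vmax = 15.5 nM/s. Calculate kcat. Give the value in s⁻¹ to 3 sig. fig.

kcat = Vmax/[E]total = 15.5 nM/s / 16.4 nM = 0.945 s⁻¹.

0.945 s⁻¹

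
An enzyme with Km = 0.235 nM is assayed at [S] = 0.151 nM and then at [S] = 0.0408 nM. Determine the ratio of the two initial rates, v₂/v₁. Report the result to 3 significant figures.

0.378

Since Vmax cancels, v₂/v₁ = [S]₂(Km+[S]₁) / [S]₁(Km+[S]₂).
= 0.0408×(0.235+0.151) / (0.151×(0.235+0.0408)) = 0.01575/0.04165 = 0.378.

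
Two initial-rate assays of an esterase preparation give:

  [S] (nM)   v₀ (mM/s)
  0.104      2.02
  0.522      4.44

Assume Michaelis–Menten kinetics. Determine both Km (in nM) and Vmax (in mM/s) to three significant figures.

From v = Vmax[S]/(Km+[S]), each point gives Vmax = v(Km+[S])/[S].
Equating: 2.02(Km+0.104)/0.104 = 4.44(Km+0.522)/0.522.
19.42·Km + 2.02 = 8.506·Km + 4.44, so (19.42 − 8.506)·Km = 4.44 − 2.02.
Km = 2.420/10.92 = 0.222 nM; then Vmax = 2.02(0.222+0.104)/0.104 = 6.33 mM/s.

Km = 0.222 nM; Vmax = 6.33 mM/s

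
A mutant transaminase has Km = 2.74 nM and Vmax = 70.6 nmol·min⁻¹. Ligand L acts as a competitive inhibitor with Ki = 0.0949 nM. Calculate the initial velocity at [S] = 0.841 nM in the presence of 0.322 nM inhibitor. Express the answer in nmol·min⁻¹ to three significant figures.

With α = 1 + [I]/Ki = 1 + 0.322/0.0949 = 4.393, the competitive rate law is v = Vmax[S] / (αKm + [S]).
v = 70.6×0.841 / (4.393×2.74 + 0.841) = 59.37/12.88 = 4.61 nmol·min⁻¹.

4.61 nmol·min⁻¹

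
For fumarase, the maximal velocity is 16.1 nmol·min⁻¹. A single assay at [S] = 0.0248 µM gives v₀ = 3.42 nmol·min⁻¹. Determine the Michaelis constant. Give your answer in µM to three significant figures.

0.0919 µM

v/Vmax = 3.42/16.1 = 0.2124 = [S]/(Km+[S]).
So Km + [S] = [S]/0.2124 = 0.1167 µM, giving Km = 0.1167 − 0.0248 = 0.0919 µM.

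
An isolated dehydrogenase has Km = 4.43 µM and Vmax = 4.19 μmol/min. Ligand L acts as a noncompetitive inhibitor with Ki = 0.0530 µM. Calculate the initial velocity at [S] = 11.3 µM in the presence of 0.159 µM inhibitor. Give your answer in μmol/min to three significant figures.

0.752 μmol/min

With α = 1 + [I]/Ki = 1 + 0.159/0.0530 = 4.000, the noncompetitive rate law is v = (Vmax/α)·[S] / (Km + [S]).
v = (4.19/4.000)×11.3 / (4.43 + 11.3) = 11.84/15.73 = 0.752 μmol/min.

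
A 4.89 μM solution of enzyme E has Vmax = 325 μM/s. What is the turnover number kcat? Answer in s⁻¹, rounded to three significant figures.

66.5 s⁻¹

kcat = Vmax/[E]total = 325 μM/s / 4.89 μM = 66.5 s⁻¹.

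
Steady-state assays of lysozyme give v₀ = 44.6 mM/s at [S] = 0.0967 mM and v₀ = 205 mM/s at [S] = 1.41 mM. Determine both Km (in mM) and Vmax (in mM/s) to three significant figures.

From v = Vmax[S]/(Km+[S]), each point gives Vmax = v(Km+[S])/[S].
Equating: 44.6(Km+0.0967)/0.0967 = 205(Km+1.41)/1.41.
461.2·Km + 44.6 = 145.4·Km + 205, so (461.2 − 145.4)·Km = 205 − 44.6.
Km = 160.4/315.8 = 0.508 mM; then Vmax = 44.6(0.508+0.0967)/0.0967 = 279 mM/s.

Km = 0.508 mM; Vmax = 279 mM/s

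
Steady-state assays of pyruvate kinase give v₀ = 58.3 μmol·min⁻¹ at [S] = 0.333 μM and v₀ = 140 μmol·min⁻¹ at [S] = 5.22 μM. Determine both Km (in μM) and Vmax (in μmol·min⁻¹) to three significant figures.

Km = 0.551 μM; Vmax = 155 μmol·min⁻¹

From v = Vmax[S]/(Km+[S]), each point gives Vmax = v(Km+[S])/[S].
Equating: 58.3(Km+0.333)/0.333 = 140(Km+5.22)/5.22.
175.1·Km + 58.3 = 26.82·Km + 140, so (175.1 − 26.82)·Km = 140 − 58.3.
Km = 81.70/148.3 = 0.551 μM; then Vmax = 58.3(0.551+0.333)/0.333 = 155 μmol·min⁻¹.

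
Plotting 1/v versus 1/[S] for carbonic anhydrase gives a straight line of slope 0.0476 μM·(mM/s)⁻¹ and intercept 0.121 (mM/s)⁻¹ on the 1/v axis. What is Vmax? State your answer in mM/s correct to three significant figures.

The y-intercept of a Lineweaver–Burk plot equals 1/Vmax, so Vmax = 1/0.121 = 8.26 mM/s.

8.26 mM/s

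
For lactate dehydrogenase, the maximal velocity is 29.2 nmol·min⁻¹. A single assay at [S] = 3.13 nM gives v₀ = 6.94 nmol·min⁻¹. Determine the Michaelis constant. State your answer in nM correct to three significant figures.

v/Vmax = 6.94/29.2 = 0.2377 = [S]/(Km+[S]).
So Km + [S] = [S]/0.2377 = 13.17 nM, giving Km = 13.17 − 3.13 = 10.0 nM.

10.0 nM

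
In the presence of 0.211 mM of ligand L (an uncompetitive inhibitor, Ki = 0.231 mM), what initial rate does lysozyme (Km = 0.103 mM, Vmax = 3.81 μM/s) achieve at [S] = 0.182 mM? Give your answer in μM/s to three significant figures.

With α = 1 + [I]/Ki = 1 + 0.211/0.231 = 1.913, the uncompetitive rate law is v = (Vmax/α)·[S] / (Km/α + [S]).
v = (3.81/1.913)×0.182 / (0.103/1.913 + 0.182) = 0.3624/0.2358 = 1.54 μM/s.

1.54 μM/s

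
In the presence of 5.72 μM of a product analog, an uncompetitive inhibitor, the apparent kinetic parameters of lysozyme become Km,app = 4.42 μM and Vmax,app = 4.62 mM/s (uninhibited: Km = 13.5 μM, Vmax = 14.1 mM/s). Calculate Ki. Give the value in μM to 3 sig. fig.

Uncompetitive: Vmax,app = Vmax/α (and Km,app = Km/α) with α = 1 + [I]/Ki.
α = Vmax/Vmax,app = 14.1/4.62 = 3.052.
Ki = [I]/(α − 1) = 5.72/2.052 = 2.79 μM.

2.79 μM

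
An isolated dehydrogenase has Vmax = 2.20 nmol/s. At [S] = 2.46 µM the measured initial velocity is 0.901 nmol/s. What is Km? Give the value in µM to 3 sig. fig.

3.55 µM

v/Vmax = 0.901/2.20 = 0.4095 = [S]/(Km+[S]).
So Km + [S] = [S]/0.4095 = 6.007 µM, giving Km = 6.007 − 2.46 = 3.55 µM.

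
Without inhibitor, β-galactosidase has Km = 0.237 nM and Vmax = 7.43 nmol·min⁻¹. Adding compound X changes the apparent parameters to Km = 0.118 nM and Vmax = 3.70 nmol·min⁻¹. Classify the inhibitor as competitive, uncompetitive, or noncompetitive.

uncompetitive

Both Km and Vmax decrease by the same factor (~2.01-fold) — characteristic of uncompetitive inhibition.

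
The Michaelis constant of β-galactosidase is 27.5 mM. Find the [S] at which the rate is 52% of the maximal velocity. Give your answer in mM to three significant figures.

29.8 mM

v/Vmax = [S]/(Km+[S]) = 0.52, so [S] = Km·0.52/(1 − 0.52) = 27.5 × 1.083.
[S] = 29.8 mM.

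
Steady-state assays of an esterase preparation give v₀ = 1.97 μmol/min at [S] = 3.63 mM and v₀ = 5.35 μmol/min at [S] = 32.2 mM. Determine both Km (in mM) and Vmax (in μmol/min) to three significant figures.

From v = Vmax[S]/(Km+[S]), each point gives Vmax = v(Km+[S])/[S].
Equating: 1.97(Km+3.63)/3.63 = 5.35(Km+32.2)/32.2.
0.5427·Km + 1.97 = 0.1661·Km + 5.35, so (0.5427 − 0.1661)·Km = 5.35 − 1.97.
Km = 3.380/0.3766 = 8.98 mM; then Vmax = 1.97(8.98+3.63)/3.63 = 6.84 μmol/min.

Km = 8.98 mM; Vmax = 6.84 μmol/min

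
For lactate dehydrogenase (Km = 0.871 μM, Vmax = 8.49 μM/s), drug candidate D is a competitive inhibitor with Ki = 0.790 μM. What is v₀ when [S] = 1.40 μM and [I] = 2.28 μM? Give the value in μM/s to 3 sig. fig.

α = 1 + [I]/Ki = 1 + 2.28/0.790 = 3.886.
For a competitive inhibitor, Vmax is unchanged and the apparent Km becomes α·Km: Km,app = 3.38 μM, Vmax,app = 8.49 μM/s.
v = Vmax,app·[S]/(Km,app + [S]) = 8.49 × 1.40/(3.38 + 1.40) = 2.48 μM/s.

2.48 μM/s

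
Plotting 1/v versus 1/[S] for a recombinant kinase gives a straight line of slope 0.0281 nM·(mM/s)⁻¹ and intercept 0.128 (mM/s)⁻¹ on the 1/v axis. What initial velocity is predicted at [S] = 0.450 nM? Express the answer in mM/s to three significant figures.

5.25 mM/s

The y-intercept is 1/Vmax, so Vmax = 1/0.128 = 7.81 mM/s.
The slope is Km/Vmax, so Km = 0.0281 × 7.81 = 0.220 nM.
Then v = 7.81 × 0.450/(0.220 + 0.450) = 5.25 mM/s.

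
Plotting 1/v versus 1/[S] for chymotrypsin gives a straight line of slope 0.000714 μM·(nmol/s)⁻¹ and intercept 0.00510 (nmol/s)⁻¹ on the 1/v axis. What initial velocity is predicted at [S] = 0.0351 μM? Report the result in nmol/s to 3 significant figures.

The y-intercept is 1/Vmax, so Vmax = 1/0.00510 = 196 nmol/s.
The slope is Km/Vmax, so Km = 0.000714 × 196 = 0.140 μM.
Then v = 196 × 0.0351/(0.140 + 0.0351) = 39.3 nmol/s.

39.3 nmol/s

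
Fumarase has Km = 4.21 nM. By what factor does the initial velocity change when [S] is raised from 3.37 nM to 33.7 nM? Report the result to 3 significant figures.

The fractional saturations are [S]/(Km+[S]) = 3.37/7.580 = 0.4446 and 33.7/37.91 = 0.8889.
v₂/v₁ is just their ratio: 0.8889/0.4446 = 2.00.

2.00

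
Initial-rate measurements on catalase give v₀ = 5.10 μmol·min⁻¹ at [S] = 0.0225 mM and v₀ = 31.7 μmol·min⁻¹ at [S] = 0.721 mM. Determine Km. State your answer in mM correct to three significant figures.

0.146 mM

In reciprocal form, 1/v = (Km/Vmax)·(1/[S]) + 1/Vmax. The two points give (1/[S], 1/v) = (44.44, 0.1961) and (1.387, 0.03155).
Slope = (0.1961 − 0.03155)/(44.44 − 1.387) = 0.003821; intercept = 0.1961 − 0.003821×44.44 = 0.02625.
Vmax = 1/intercept = 38.1 μmol·min⁻¹; Km = slope × Vmax = 0.003821 × 38.1 = 0.146 mM.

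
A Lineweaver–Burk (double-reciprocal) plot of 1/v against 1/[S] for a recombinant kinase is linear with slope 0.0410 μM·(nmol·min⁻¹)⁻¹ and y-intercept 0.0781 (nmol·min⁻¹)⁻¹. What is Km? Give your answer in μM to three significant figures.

0.525 μM

y-intercept = 1/Vmax ⇒ Vmax = 12.8 nmol·min⁻¹; slope = Km/Vmax ⇒ Km = slope × Vmax.
Km = 0.0410 × 12.8 = 0.525 μM.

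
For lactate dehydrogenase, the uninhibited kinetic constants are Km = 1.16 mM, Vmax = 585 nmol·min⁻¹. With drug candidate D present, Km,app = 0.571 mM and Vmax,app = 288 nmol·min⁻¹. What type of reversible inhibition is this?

Both Km and Vmax decrease by the same factor (~2.03-fold) — characteristic of uncompetitive inhibition.

uncompetitive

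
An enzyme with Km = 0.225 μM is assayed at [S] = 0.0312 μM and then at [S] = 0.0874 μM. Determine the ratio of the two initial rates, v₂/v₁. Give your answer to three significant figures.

Since Vmax cancels, v₂/v₁ = [S]₂(Km+[S]₁) / [S]₁(Km+[S]₂).
= 0.0874×(0.225+0.0312) / (0.0312×(0.225+0.0874)) = 0.02239/0.009747 = 2.30.

2.30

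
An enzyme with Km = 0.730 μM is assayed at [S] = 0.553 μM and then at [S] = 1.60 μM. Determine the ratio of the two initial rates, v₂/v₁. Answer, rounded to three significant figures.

1.59

Since Vmax cancels, v₂/v₁ = [S]₂(Km+[S]₁) / [S]₁(Km+[S]₂).
= 1.60×(0.730+0.553) / (0.553×(0.730+1.60)) = 2.053/1.288 = 1.59.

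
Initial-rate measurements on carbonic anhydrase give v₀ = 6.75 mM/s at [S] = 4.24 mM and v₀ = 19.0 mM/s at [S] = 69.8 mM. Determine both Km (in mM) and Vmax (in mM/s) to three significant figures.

From v = Vmax[S]/(Km+[S]), each point gives Vmax = v(Km+[S])/[S].
Equating: 6.75(Km+4.24)/4.24 = 19.0(Km+69.8)/69.8.
1.592·Km + 6.75 = 0.2722·Km + 19.0, so (1.592 − 0.2722)·Km = 19.0 − 6.75.
Km = 12.25/1.320 = 9.28 mM; then Vmax = 6.75(9.28+4.24)/4.24 = 21.5 mM/s.

Km = 9.28 mM; Vmax = 21.5 mM/s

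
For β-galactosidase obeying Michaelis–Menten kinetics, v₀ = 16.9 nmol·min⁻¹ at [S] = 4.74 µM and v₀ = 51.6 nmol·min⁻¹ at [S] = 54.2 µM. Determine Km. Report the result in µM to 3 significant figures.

From v = Vmax[S]/(Km+[S]), each point gives Vmax = v(Km+[S])/[S].
Equating: 16.9(Km+4.74)/4.74 = 51.6(Km+54.2)/54.2.
3.565·Km + 16.9 = 0.9520·Km + 51.6, so (3.565 − 0.9520)·Km = 51.6 − 16.9.
Km = 34.70/2.613 = 13.3 µM; then Vmax = 16.9(13.3+4.74)/4.74 = 64.2 nmol·min⁻¹.

13.3 µM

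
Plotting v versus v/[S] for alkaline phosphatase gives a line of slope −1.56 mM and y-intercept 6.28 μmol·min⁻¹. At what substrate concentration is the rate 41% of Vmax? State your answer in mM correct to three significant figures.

1.08 mM

The Eadie–Hofstee slope gives Km = 1.56 mM (slope = −Km).
v/Vmax = [S]/(Km+[S]) = 0.41 ⇒ [S] = Km·0.41/(1−0.41) = 1.56 × 0.6949 = 1.08 mM.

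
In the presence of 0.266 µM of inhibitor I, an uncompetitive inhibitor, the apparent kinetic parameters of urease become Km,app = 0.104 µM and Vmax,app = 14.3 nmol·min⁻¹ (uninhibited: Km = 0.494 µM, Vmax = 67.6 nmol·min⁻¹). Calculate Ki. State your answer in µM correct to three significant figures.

Uncompetitive: Vmax,app = Vmax/α (and Km,app = Km/α) with α = 1 + [I]/Ki.
α = Vmax/Vmax,app = 67.6/14.3 = 4.727.
Ki = [I]/(α − 1) = 0.266/3.727 = 0.0714 µM.

0.0714 µM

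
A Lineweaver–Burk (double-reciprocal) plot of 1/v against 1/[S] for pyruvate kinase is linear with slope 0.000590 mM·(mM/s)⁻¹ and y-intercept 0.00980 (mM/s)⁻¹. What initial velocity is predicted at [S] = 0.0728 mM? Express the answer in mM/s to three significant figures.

The y-intercept is 1/Vmax, so Vmax = 1/0.00980 = 102 mM/s.
The slope is Km/Vmax, so Km = 0.000590 × 102 = 0.0602 mM.
Then v = 102 × 0.0728/(0.0602 + 0.0728) = 55.9 mM/s.

55.9 mM/s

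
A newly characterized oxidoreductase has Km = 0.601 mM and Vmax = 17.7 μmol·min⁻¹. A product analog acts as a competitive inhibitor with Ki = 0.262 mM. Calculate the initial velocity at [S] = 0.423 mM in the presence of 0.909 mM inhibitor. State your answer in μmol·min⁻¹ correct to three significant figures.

α = 1 + [I]/Ki = 1 + 0.909/0.262 = 4.469.
For a competitive inhibitor, Vmax is unchanged and the apparent Km becomes α·Km: Km,app = 2.69 mM, Vmax,app = 17.7 μmol·min⁻¹.
v = Vmax,app·[S]/(Km,app + [S]) = 17.7 × 0.423/(2.69 + 0.423) = 2.41 μmol·min⁻¹.

2.41 μmol·min⁻¹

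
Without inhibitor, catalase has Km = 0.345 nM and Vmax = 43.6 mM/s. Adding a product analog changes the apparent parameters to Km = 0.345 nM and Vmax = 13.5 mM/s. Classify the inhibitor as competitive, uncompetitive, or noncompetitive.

Vmax decreases (43.6 → 13.5 mM/s) while Km is unchanged — pure noncompetitive inhibition.

noncompetitive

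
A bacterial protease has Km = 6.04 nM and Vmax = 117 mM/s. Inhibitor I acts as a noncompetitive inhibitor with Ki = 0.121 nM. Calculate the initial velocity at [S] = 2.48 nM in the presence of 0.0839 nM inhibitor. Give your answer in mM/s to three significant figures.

20.1 mM/s

With α = 1 + [I]/Ki = 1 + 0.0839/0.121 = 1.693, the noncompetitive rate law is v = (Vmax/α)·[S] / (Km + [S]).
v = (117/1.693)×2.48 / (6.04 + 2.48) = 171.3/8.520 = 20.1 mM/s.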